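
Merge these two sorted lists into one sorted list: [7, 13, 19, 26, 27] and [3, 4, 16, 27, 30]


List A: [7, 13, 19, 26, 27]
List B: [3, 4, 16, 27, 30]
Repeatedly compare the front elements and take the smaller:
  7 vs 3 -> take 3
  7 vs 4 -> take 4
  7 vs 16 -> take 7
  13 vs 16 -> take 13
  19 vs 16 -> take 16
  19 vs 27 -> take 19
  26 vs 27 -> take 26
  27 vs 27 -> take 27
  A is exhausted; append the rest of B: [27, 30]
Final answer: [3, 4, 7, 13, 16, 19, 26, 27, 27, 30]


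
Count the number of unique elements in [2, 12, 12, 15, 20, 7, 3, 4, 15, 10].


List all unique values:
Distinct values: [2, 3, 4, 7, 10, 12, 15, 20]
Count = 8
Final answer: 8


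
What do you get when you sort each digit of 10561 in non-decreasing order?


The number 10561 has digits: 1, 0, 5, 6, 1
Sorted: 0, 1, 1, 5, 6
Joining the sorted digits gives the result.
Final answer: 01156


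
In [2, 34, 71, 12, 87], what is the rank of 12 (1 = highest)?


Sort descending: [87, 71, 34, 12, 2]
Find 12 in the sorted list.
12 is at position 4.
Final answer: 4


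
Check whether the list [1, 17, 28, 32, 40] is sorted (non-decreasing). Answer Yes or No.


Check consecutive pairs:
  1 <= 17? True
  17 <= 28? True
  28 <= 32? True
  32 <= 40? True
Every consecutive pair is in order, so the list is non-decreasing.
Final answer: Yes


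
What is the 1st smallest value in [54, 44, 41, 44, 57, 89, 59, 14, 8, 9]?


Sort ascending: [8, 9, 14, 41, 44, 44, 54, 57, 59, 89]
The 1st element (1-indexed) is at index 0.
Value = 8
Final answer: 8


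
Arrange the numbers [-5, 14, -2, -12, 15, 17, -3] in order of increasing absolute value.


Compute absolute values:
  |-5| = 5
  |14| = 14
  |-2| = 2
  |-12| = 12
  |15| = 15
  |17| = 17
  |-3| = 3
Absolute values in increasing order: 2 < 3 < 5 < 12 < 14 < 15 < 17
Listing the original numbers in that order gives the answer.
Final answer: [-2, -3, -5, -12, 14, 15, 17]


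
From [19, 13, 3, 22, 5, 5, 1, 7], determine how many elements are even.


Check each element:
  19 is odd
  13 is odd
  3 is odd
  22 is even
  5 is odd
  5 is odd
  1 is odd
  7 is odd
Evens: [22]
Count of evens = 1
Final answer: 1


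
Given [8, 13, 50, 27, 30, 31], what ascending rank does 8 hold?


Sort ascending: [8, 13, 27, 30, 31, 50]
Find 8 in the sorted list.
8 is at position 1 (1-indexed).
Final answer: 1


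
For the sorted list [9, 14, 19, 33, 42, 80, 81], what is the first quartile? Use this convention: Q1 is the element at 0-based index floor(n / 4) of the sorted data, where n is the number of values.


The list has n = 7 elements.
Q1 index = floor(7 / 4) = floor(1.75) = 1
Counting from index 0 in the sorted data, the element at index 1 is 14.
Final answer: 14


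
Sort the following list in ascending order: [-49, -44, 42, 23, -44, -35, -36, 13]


Original list: [-49, -44, 42, 23, -44, -35, -36, 13]
Repeatedly take the smallest remaining element:
  Remaining [-49, -44, 42, 23, -44, -35, -36, 13] -> smallest is -49
  Remaining [-44, 42, 23, -44, -35, -36, 13] -> smallest is -44
  Remaining [42, 23, -44, -35, -36, 13] -> smallest is -44
  Remaining [42, 23, -35, -36, 13] -> smallest is -36
  Remaining [42, 23, -35, 13] -> smallest is -35
  Remaining [42, 23, 13] -> smallest is 13
  Remaining [42, 23] -> smallest is 23
  Remaining [42] -> smallest is 42
Collecting the picks in order gives the sorted list.
Final answer: [-49, -44, -44, -36, -35, 13, 23, 42]


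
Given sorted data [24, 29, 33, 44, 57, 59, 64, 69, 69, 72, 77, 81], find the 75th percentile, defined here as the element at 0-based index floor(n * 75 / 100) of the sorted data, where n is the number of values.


The dataset has n = 12 elements.
Index = floor(12 * 75 / 100) = floor(900 / 100) = floor(9) = 9
Counting from index 0 in the sorted data, the element at index 9 is 72.
Final answer: 72


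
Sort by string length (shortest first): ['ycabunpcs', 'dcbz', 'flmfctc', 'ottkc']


Compute lengths:
  'ycabunpcs' has length 9
  'dcbz' has length 4
  'flmfctc' has length 7
  'ottkc' has length 5
Lengths in increasing order: 4 < 5 < 7 < 9
Listing the words in that order gives the answer.
Final answer: ['dcbz', 'ottkc', 'flmfctc', 'ycabunpcs']


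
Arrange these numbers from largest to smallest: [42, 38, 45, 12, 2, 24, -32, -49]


Original list: [42, 38, 45, 12, 2, 24, -32, -49]
Repeatedly take the largest remaining element:
  Remaining [42, 38, 45, 12, 2, 24, -32, -49] -> largest is 45
  Remaining [42, 38, 12, 2, 24, -32, -49] -> largest is 42
  Remaining [38, 12, 2, 24, -32, -49] -> largest is 38
  Remaining [12, 2, 24, -32, -49] -> largest is 24
  Remaining [12, 2, -32, -49] -> largest is 12
  Remaining [2, -32, -49] -> largest is 2
  Remaining [-32, -49] -> largest is -32
  Remaining [-49] -> largest is -49
Collecting the picks in order gives the descending list.
Final answer: [45, 42, 38, 24, 12, 2, -32, -49]


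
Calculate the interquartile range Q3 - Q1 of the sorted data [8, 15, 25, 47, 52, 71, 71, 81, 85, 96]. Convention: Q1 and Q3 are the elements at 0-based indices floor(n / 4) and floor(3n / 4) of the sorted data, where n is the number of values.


The data has n = 10 elements.
Q1 index = floor(10 / 4) = floor(2.5) = 2; Q3 index = floor(3 * 10 / 4) = floor(7.5) = 7
Q1 = element at index 2 = 25
Q3 = element at index 7 = 81
IQR = 81 - 25 = 56
Final answer: 56


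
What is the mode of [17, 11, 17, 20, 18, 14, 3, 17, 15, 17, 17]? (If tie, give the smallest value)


Count the frequency of each value:
  3 appears 1 time(s)
  11 appears 1 time(s)
  14 appears 1 time(s)
  15 appears 1 time(s)
  17 appears 5 time(s)
  18 appears 1 time(s)
  20 appears 1 time(s)
Maximum frequency is 5.
Only 17 reaches that frequency, so it is the mode.
Final answer: 17


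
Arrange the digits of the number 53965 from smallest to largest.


The number 53965 has digits: 5, 3, 9, 6, 5
Sorted: 3, 5, 5, 6, 9
Joining the sorted digits gives the result.
Final answer: 35569


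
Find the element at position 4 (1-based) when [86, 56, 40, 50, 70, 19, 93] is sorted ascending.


Sort ascending: [19, 40, 50, 56, 70, 86, 93]
The 4th element (1-indexed) is at index 3.
Value = 56
Final answer: 56


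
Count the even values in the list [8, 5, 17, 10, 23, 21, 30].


Check each element:
  8 is even
  5 is odd
  17 is odd
  10 is even
  23 is odd
  21 is odd
  30 is even
Evens: [8, 10, 30]
Count of evens = 3
Final answer: 3


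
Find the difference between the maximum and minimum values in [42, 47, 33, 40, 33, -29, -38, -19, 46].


Maximum value: 47
Minimum value: -38
Range = 47 - (-38) = 85
Final answer: 85


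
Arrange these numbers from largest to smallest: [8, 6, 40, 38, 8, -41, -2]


Original list: [8, 6, 40, 38, 8, -41, -2]
Repeatedly take the largest remaining element:
  Remaining [8, 6, 40, 38, 8, -41, -2] -> largest is 40
  Remaining [8, 6, 38, 8, -41, -2] -> largest is 38
  Remaining [8, 6, 8, -41, -2] -> largest is 8
  Remaining [6, 8, -41, -2] -> largest is 8
  Remaining [6, -41, -2] -> largest is 6
  Remaining [-41, -2] -> largest is -2
  Remaining [-41] -> largest is -41
Collecting the picks in order gives the descending list.
Final answer: [40, 38, 8, 8, 6, -2, -41]


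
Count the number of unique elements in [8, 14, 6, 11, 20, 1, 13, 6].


List all unique values:
Distinct values: [1, 6, 8, 11, 13, 14, 20]
Count = 7
Final answer: 7


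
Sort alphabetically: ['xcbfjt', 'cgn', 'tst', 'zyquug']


Compare strings character by character (the first differing letter decides):
  'cgn' < 'tst' since 'c' < 't' at position 1
  'tst' < 'xcbfjt' since 't' < 'x' at position 1
  'xcbfjt' < 'zyquug' since 'x' < 'z' at position 1
Chaining these comparisons gives the alphabetical order.
Final answer: ['cgn', 'tst', 'xcbfjt', 'zyquug']


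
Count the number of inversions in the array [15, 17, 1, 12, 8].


For each element, count the later elements that are smaller than it:
  15 (index 0): smaller elements after it = [1, 12, 8] -> 3
  17 (index 1): smaller elements after it = [1, 12, 8] -> 3
  1 (index 2): smaller elements after it = [] -> 0
  12 (index 3): smaller elements after it = [8] -> 1
Total inversions = 3 + 3 + 0 + 1 = 7
Final answer: 7


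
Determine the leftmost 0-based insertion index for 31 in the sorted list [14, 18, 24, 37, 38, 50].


List is sorted: [14, 18, 24, 37, 38, 50]
We need the leftmost position where 31 can be inserted, i.e. the first index whose element is >= 31 (or the end of the list if none is).
Binary search with low=0, high=6 (0-based indices):
  low=0, high=6, mid=3: a[3]=37 >= 31, so high = 3
  low=0, high=3, mid=1: a[1]=18 < 31, so low = 2
  low=2, high=3, mid=2: a[2]=24 < 31, so low = 3
Now low = high = 3, so the insertion index is 3.
Final answer: 3


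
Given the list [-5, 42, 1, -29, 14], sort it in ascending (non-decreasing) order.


Original list: [-5, 42, 1, -29, 14]
Repeatedly take the smallest remaining element:
  Remaining [-5, 42, 1, -29, 14] -> smallest is -29
  Remaining [-5, 42, 1, 14] -> smallest is -5
  Remaining [42, 1, 14] -> smallest is 1
  Remaining [42, 14] -> smallest is 14
  Remaining [42] -> smallest is 42
Collecting the picks in order gives the sorted list.
Final answer: [-29, -5, 1, 14, 42]


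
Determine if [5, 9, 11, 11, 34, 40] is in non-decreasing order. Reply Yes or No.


Check consecutive pairs:
  5 <= 9? True
  9 <= 11? True
  11 <= 11? True
  11 <= 34? True
  34 <= 40? True
Every consecutive pair is in order, so the list is non-decreasing.
Final answer: Yes


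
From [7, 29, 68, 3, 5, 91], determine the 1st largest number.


Sort descending: [91, 68, 29, 7, 5, 3]
The 1st element (1-indexed) is at index 0.
Value = 91
Final answer: 91


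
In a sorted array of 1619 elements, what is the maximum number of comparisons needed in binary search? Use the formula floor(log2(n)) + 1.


Binary search halves the search space each step.
Maximum comparisons = floor(log2(1619)) + 1
log2(1619) = 10.6609
floor(log2(1619)) = 10, so 10 + 1 = 11
Final answer: 11


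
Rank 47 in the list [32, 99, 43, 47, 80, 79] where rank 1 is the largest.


Sort descending: [99, 80, 79, 47, 43, 32]
Find 47 in the sorted list.
47 is at position 4.
Final answer: 4


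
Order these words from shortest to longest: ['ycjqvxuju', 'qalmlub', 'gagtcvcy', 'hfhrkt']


Compute lengths:
  'ycjqvxuju' has length 9
  'qalmlub' has length 7
  'gagtcvcy' has length 8
  'hfhrkt' has length 6
Lengths in increasing order: 6 < 7 < 8 < 9
Listing the words in that order gives the answer.
Final answer: ['hfhrkt', 'qalmlub', 'gagtcvcy', 'ycjqvxuju']


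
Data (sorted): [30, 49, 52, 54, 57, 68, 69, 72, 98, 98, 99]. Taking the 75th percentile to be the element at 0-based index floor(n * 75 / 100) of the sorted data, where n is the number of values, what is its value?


The dataset has n = 11 elements.
Index = floor(11 * 75 / 100) = floor(825 / 100) = floor(8.25) = 8
Counting from index 0 in the sorted data, the element at index 8 is 98.
Final answer: 98


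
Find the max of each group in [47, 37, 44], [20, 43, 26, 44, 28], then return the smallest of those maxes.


Find max of each group:
  Group 1: [47, 37, 44] -> max = 47
  Group 2: [20, 43, 26, 44, 28] -> max = 44
Maxes: [47, 44]
Minimum of maxes = 44
Final answer: 44


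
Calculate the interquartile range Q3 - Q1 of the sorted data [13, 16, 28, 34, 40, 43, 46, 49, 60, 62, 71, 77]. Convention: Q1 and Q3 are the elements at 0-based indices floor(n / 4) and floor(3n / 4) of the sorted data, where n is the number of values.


The data has n = 12 elements.
Q1 index = floor(12 / 4) = floor(3) = 3; Q3 index = floor(3 * 12 / 4) = floor(9) = 9
Q1 = element at index 3 = 34
Q3 = element at index 9 = 62
IQR = 62 - 34 = 28
Final answer: 28


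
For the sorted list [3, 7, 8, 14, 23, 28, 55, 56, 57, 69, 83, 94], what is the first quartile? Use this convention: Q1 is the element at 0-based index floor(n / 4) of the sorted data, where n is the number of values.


The list has n = 12 elements.
Q1 index = floor(12 / 4) = floor(3) = 3
Counting from index 0 in the sorted data, the element at index 3 is 14.
Final answer: 14


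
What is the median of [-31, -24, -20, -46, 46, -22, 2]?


First, sort the list: [-46, -31, -24, -22, -20, 2, 46]
The list has 7 elements (odd count).
The middle index is 3 (0-based), and the element there is -22.
Final answer: -22


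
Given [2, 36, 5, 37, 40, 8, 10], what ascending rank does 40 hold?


Sort ascending: [2, 5, 8, 10, 36, 37, 40]
Find 40 in the sorted list.
40 is at position 7 (1-indexed).
Final answer: 7


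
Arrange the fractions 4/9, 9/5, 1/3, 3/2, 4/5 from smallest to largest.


Convert to decimal for comparison:
  4/9 = 0.4444
  9/5 = 1.8
  1/3 = 0.3333
  3/2 = 1.5
  4/5 = 0.8
Decimals in increasing order: 0.3333 < 0.4444 < 0.8 < 1.5 < 1.8
Writing each back as its fraction gives the sorted order.
Final answer: 1/3, 4/9, 4/5, 3/2, 9/5


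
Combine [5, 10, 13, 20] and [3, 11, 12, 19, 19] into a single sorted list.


List A: [5, 10, 13, 20]
List B: [3, 11, 12, 19, 19]
Repeatedly compare the front elements and take the smaller:
  5 vs 3 -> take 3
  5 vs 11 -> take 5
  10 vs 11 -> take 10
  13 vs 11 -> take 11
  13 vs 12 -> take 12
  13 vs 19 -> take 13
  20 vs 19 -> take 19
  20 vs 19 -> take 19
  B is exhausted; append the rest of A: [20]
Final answer: [3, 5, 10, 11, 12, 13, 19, 19, 20]


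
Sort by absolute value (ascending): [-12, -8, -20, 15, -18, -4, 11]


Compute absolute values:
  |-12| = 12
  |-8| = 8
  |-20| = 20
  |15| = 15
  |-18| = 18
  |-4| = 4
  |11| = 11
Absolute values in increasing order: 4 < 8 < 11 < 12 < 15 < 18 < 20
Listing the original numbers in that order gives the answer.
Final answer: [-4, -8, 11, -12, 15, -18, -20]


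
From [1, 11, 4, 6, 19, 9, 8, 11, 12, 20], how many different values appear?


List all unique values:
Distinct values: [1, 4, 6, 8, 9, 11, 12, 19, 20]
Count = 9
Final answer: 9


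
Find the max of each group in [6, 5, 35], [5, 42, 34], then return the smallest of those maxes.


Find max of each group:
  Group 1: [6, 5, 35] -> max = 35
  Group 2: [5, 42, 34] -> max = 42
Maxes: [35, 42]
Minimum of maxes = 35
Final answer: 35


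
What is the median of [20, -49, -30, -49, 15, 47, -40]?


First, sort the list: [-49, -49, -40, -30, 15, 20, 47]
The list has 7 elements (odd count).
The middle index is 3 (0-based), and the element there is -30.
Final answer: -30


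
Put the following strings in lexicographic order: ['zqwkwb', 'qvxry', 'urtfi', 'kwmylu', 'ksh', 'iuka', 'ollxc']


Compare strings character by character (the first differing letter decides):
  'iuka' < 'ksh' since 'i' < 'k' at position 1
  'ksh' < 'kwmylu' since 's' < 'w' at position 2
  'kwmylu' < 'ollxc' since 'k' < 'o' at position 1
  'ollxc' < 'qvxry' since 'o' < 'q' at position 1
  'qvxry' < 'urtfi' since 'q' < 'u' at position 1
  'urtfi' < 'zqwkwb' since 'u' < 'z' at position 1
Chaining these comparisons gives the alphabetical order.
Final answer: ['iuka', 'ksh', 'kwmylu', 'ollxc', 'qvxry', 'urtfi', 'zqwkwb']


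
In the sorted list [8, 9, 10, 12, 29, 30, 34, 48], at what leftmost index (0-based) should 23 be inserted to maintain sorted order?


List is sorted: [8, 9, 10, 12, 29, 30, 34, 48]
We need the leftmost position where 23 can be inserted, i.e. the first index whose element is >= 23 (or the end of the list if none is).
Binary search with low=0, high=8 (0-based indices):
  low=0, high=8, mid=4: a[4]=29 >= 23, so high = 4
  low=0, high=4, mid=2: a[2]=10 < 23, so low = 3
  low=3, high=4, mid=3: a[3]=12 < 23, so low = 4
Now low = high = 4, so the insertion index is 4.
Final answer: 4


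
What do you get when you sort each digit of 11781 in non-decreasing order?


The number 11781 has digits: 1, 1, 7, 8, 1
Sorted: 1, 1, 1, 7, 8
Joining the sorted digits gives the result.
Final answer: 11178


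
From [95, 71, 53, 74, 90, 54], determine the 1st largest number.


Sort descending: [95, 90, 74, 71, 54, 53]
The 1st element (1-indexed) is at index 0.
Value = 95
Final answer: 95


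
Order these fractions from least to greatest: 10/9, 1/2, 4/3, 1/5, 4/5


Convert to decimal for comparison:
  10/9 = 1.1111
  1/2 = 0.5
  4/3 = 1.3333
  1/5 = 0.2
  4/5 = 0.8
Decimals in increasing order: 0.2 < 0.5 < 0.8 < 1.1111 < 1.3333
Writing each back as its fraction gives the sorted order.
Final answer: 1/5, 1/2, 4/5, 10/9, 4/3


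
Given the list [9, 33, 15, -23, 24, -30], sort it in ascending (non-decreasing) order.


Original list: [9, 33, 15, -23, 24, -30]
Repeatedly take the smallest remaining element:
  Remaining [9, 33, 15, -23, 24, -30] -> smallest is -30
  Remaining [9, 33, 15, -23, 24] -> smallest is -23
  Remaining [9, 33, 15, 24] -> smallest is 9
  Remaining [33, 15, 24] -> smallest is 15
  Remaining [33, 24] -> smallest is 24
  Remaining [33] -> smallest is 33
Collecting the picks in order gives the sorted list.
Final answer: [-30, -23, 9, 15, 24, 33]


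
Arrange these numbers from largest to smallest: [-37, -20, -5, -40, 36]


Original list: [-37, -20, -5, -40, 36]
Repeatedly take the largest remaining element:
  Remaining [-37, -20, -5, -40, 36] -> largest is 36
  Remaining [-37, -20, -5, -40] -> largest is -5
  Remaining [-37, -20, -40] -> largest is -20
  Remaining [-37, -40] -> largest is -37
  Remaining [-40] -> largest is -40
Collecting the picks in order gives the descending list.
Final answer: [36, -5, -20, -37, -40]


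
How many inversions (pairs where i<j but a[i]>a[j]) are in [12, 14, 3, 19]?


For each element, count the later elements that are smaller than it:
  12 (index 0): smaller elements after it = [3] -> 1
  14 (index 1): smaller elements after it = [3] -> 1
  3 (index 2): smaller elements after it = [] -> 0
Total inversions = 1 + 1 + 0 = 2
Final answer: 2


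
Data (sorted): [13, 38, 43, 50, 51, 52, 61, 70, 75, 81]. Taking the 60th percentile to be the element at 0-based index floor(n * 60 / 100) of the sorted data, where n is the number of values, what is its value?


The dataset has n = 10 elements.
Index = floor(10 * 60 / 100) = floor(600 / 100) = floor(6) = 6
Counting from index 0 in the sorted data, the element at index 6 is 61.
Final answer: 61


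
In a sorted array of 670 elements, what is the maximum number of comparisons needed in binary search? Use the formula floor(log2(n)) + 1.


Binary search halves the search space each step.
Maximum comparisons = floor(log2(670)) + 1
log2(670) = 9.388
floor(log2(670)) = 9, so 9 + 1 = 10
Final answer: 10


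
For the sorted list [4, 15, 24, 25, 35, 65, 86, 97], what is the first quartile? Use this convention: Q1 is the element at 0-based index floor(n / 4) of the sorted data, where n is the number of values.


The list has n = 8 elements.
Q1 index = floor(8 / 4) = floor(2) = 2
Counting from index 0 in the sorted data, the element at index 2 is 24.
Final answer: 24


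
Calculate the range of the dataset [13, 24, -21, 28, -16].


Maximum value: 28
Minimum value: -21
Range = 28 - (-21) = 49
Final answer: 49


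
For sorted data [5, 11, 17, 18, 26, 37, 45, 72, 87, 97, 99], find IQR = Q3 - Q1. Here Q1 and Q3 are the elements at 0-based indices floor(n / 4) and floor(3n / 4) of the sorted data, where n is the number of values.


The data has n = 11 elements.
Q1 index = floor(11 / 4) = floor(2.75) = 2; Q3 index = floor(3 * 11 / 4) = floor(8.25) = 8
Q1 = element at index 2 = 17
Q3 = element at index 8 = 87
IQR = 87 - 17 = 70
Final answer: 70


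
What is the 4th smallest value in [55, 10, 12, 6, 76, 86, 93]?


Sort ascending: [6, 10, 12, 55, 76, 86, 93]
The 4th element (1-indexed) is at index 3.
Value = 55
Final answer: 55


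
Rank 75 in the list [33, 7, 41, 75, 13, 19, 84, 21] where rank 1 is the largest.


Sort descending: [84, 75, 41, 33, 21, 19, 13, 7]
Find 75 in the sorted list.
75 is at position 2.
Final answer: 2


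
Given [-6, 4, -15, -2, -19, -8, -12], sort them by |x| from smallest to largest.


Compute absolute values:
  |-6| = 6
  |4| = 4
  |-15| = 15
  |-2| = 2
  |-19| = 19
  |-8| = 8
  |-12| = 12
Absolute values in increasing order: 2 < 4 < 6 < 8 < 12 < 15 < 19
Listing the original numbers in that order gives the answer.
Final answer: [-2, 4, -6, -8, -12, -15, -19]


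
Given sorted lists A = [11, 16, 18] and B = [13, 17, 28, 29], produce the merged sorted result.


List A: [11, 16, 18]
List B: [13, 17, 28, 29]
Repeatedly compare the front elements and take the smaller:
  11 vs 13 -> take 11
  16 vs 13 -> take 13
  16 vs 17 -> take 16
  18 vs 17 -> take 17
  18 vs 28 -> take 18
  A is exhausted; append the rest of B: [28, 29]
Final answer: [11, 13, 16, 17, 18, 28, 29]


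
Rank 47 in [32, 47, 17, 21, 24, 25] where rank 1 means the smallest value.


Sort ascending: [17, 21, 24, 25, 32, 47]
Find 47 in the sorted list.
47 is at position 6 (1-indexed).
Final answer: 6


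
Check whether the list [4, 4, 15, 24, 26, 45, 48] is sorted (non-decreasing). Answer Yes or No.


Check consecutive pairs:
  4 <= 4? True
  4 <= 15? True
  15 <= 24? True
  24 <= 26? True
  26 <= 45? True
  45 <= 48? True
Every consecutive pair is in order, so the list is non-decreasing.
Final answer: Yes


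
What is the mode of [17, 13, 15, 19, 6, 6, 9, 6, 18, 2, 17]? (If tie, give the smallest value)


Count the frequency of each value:
  2 appears 1 time(s)
  6 appears 3 time(s)
  9 appears 1 time(s)
  13 appears 1 time(s)
  15 appears 1 time(s)
  17 appears 2 time(s)
  18 appears 1 time(s)
  19 appears 1 time(s)
Maximum frequency is 3.
Only 6 reaches that frequency, so it is the mode.
Final answer: 6


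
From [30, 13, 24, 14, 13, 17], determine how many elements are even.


Check each element:
  30 is even
  13 is odd
  24 is even
  14 is even
  13 is odd
  17 is odd
Evens: [30, 24, 14]
Count of evens = 3
Final answer: 3


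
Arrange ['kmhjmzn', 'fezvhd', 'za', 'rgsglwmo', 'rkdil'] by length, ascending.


Compute lengths:
  'kmhjmzn' has length 7
  'fezvhd' has length 6
  'za' has length 2
  'rgsglwmo' has length 8
  'rkdil' has length 5
Lengths in increasing order: 2 < 5 < 6 < 7 < 8
Listing the words in that order gives the answer.
Final answer: ['za', 'rkdil', 'fezvhd', 'kmhjmzn', 'rgsglwmo']


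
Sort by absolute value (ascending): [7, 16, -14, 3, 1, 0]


Compute absolute values:
  |7| = 7
  |16| = 16
  |-14| = 14
  |3| = 3
  |1| = 1
  |0| = 0
Absolute values in increasing order: 0 < 1 < 3 < 7 < 14 < 16
Listing the original numbers in that order gives the answer.
Final answer: [0, 1, 3, 7, -14, 16]


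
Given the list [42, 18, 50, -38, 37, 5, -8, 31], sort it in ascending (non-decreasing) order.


Original list: [42, 18, 50, -38, 37, 5, -8, 31]
Repeatedly take the smallest remaining element:
  Remaining [42, 18, 50, -38, 37, 5, -8, 31] -> smallest is -38
  Remaining [42, 18, 50, 37, 5, -8, 31] -> smallest is -8
  Remaining [42, 18, 50, 37, 5, 31] -> smallest is 5
  Remaining [42, 18, 50, 37, 31] -> smallest is 18
  Remaining [42, 50, 37, 31] -> smallest is 31
  Remaining [42, 50, 37] -> smallest is 37
  Remaining [42, 50] -> smallest is 42
  Remaining [50] -> smallest is 50
Collecting the picks in order gives the sorted list.
Final answer: [-38, -8, 5, 18, 31, 37, 42, 50]


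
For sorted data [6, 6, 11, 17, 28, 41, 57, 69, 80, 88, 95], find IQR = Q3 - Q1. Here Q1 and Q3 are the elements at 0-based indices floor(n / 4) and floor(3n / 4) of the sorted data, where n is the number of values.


The data has n = 11 elements.
Q1 index = floor(11 / 4) = floor(2.75) = 2; Q3 index = floor(3 * 11 / 4) = floor(8.25) = 8
Q1 = element at index 2 = 11
Q3 = element at index 8 = 80
IQR = 80 - 11 = 69
Final answer: 69


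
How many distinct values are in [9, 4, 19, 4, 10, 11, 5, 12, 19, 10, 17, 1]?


List all unique values:
Distinct values: [1, 4, 5, 9, 10, 11, 12, 17, 19]
Count = 9
Final answer: 9


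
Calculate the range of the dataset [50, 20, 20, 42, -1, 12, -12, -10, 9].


Maximum value: 50
Minimum value: -12
Range = 50 - (-12) = 62
Final answer: 62


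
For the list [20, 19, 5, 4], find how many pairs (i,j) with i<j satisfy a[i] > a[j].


For each element, count the later elements that are smaller than it:
  20 (index 0): smaller elements after it = [19, 5, 4] -> 3
  19 (index 1): smaller elements after it = [5, 4] -> 2
  5 (index 2): smaller elements after it = [4] -> 1
Total inversions = 3 + 2 + 1 = 6
Final answer: 6


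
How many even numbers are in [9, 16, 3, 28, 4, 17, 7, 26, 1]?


Check each element:
  9 is odd
  16 is even
  3 is odd
  28 is even
  4 is even
  17 is odd
  7 is odd
  26 is even
  1 is odd
Evens: [16, 28, 4, 26]
Count of evens = 4
Final answer: 4


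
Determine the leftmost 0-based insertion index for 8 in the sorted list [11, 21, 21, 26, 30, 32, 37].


List is sorted: [11, 21, 21, 26, 30, 32, 37]
We need the leftmost position where 8 can be inserted, i.e. the first index whose element is >= 8 (or the end of the list if none is).
Binary search with low=0, high=7 (0-based indices):
  low=0, high=7, mid=3: a[3]=26 >= 8, so high = 3
  low=0, high=3, mid=1: a[1]=21 >= 8, so high = 1
  low=0, high=1, mid=0: a[0]=11 >= 8, so high = 0
Now low = high = 0, so the insertion index is 0.
Final answer: 0


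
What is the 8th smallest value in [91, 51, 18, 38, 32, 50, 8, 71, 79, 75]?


Sort ascending: [8, 18, 32, 38, 50, 51, 71, 75, 79, 91]
The 8th element (1-indexed) is at index 7.
Value = 75
Final answer: 75


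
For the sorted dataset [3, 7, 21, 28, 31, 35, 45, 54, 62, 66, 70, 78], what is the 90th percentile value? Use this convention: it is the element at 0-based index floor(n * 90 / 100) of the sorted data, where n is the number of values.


The dataset has n = 12 elements.
Index = floor(12 * 90 / 100) = floor(1080 / 100) = floor(10.8) = 10
Counting from index 0 in the sorted data, the element at index 10 is 70.
Final answer: 70


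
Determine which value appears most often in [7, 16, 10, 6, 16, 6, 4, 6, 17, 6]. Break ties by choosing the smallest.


Count the frequency of each value:
  4 appears 1 time(s)
  6 appears 4 time(s)
  7 appears 1 time(s)
  10 appears 1 time(s)
  16 appears 2 time(s)
  17 appears 1 time(s)
Maximum frequency is 4.
Only 6 reaches that frequency, so it is the mode.
Final answer: 6


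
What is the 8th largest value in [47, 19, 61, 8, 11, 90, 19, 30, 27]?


Sort descending: [90, 61, 47, 30, 27, 19, 19, 11, 8]
The 8th element (1-indexed) is at index 7.
Value = 11
Final answer: 11


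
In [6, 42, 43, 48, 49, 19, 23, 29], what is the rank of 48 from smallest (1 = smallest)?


Sort ascending: [6, 19, 23, 29, 42, 43, 48, 49]
Find 48 in the sorted list.
48 is at position 7 (1-indexed).
Final answer: 7


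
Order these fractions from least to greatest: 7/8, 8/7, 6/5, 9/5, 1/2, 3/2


Convert to decimal for comparison:
  7/8 = 0.875
  8/7 = 1.1429
  6/5 = 1.2
  9/5 = 1.8
  1/2 = 0.5
  3/2 = 1.5
Decimals in increasing order: 0.5 < 0.875 < 1.1429 < 1.2 < 1.5 < 1.8
Writing each back as its fraction gives the sorted order.
Final answer: 1/2, 7/8, 8/7, 6/5, 3/2, 9/5


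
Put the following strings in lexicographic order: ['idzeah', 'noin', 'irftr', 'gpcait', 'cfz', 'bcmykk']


Compare strings character by character (the first differing letter decides):
  'bcmykk' < 'cfz' since 'b' < 'c' at position 1
  'cfz' < 'gpcait' since 'c' < 'g' at position 1
  'gpcait' < 'idzeah' since 'g' < 'i' at position 1
  'idzeah' < 'irftr' since 'd' < 'r' at position 2
  'irftr' < 'noin' since 'i' < 'n' at position 1
Chaining these comparisons gives the alphabetical order.
Final answer: ['bcmykk', 'cfz', 'gpcait', 'idzeah', 'irftr', 'noin']


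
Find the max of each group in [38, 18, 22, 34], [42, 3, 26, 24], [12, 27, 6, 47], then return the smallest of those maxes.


Find max of each group:
  Group 1: [38, 18, 22, 34] -> max = 38
  Group 2: [42, 3, 26, 24] -> max = 42
  Group 3: [12, 27, 6, 47] -> max = 47
Maxes: [38, 42, 47]
Minimum of maxes = 38
Final answer: 38


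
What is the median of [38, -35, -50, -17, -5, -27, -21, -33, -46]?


First, sort the list: [-50, -46, -35, -33, -27, -21, -17, -5, 38]
The list has 9 elements (odd count).
The middle index is 4 (0-based), and the element there is -27.
Final answer: -27


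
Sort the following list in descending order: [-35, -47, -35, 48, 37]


Original list: [-35, -47, -35, 48, 37]
Repeatedly take the largest remaining element:
  Remaining [-35, -47, -35, 48, 37] -> largest is 48
  Remaining [-35, -47, -35, 37] -> largest is 37
  Remaining [-35, -47, -35] -> largest is -35
  Remaining [-47, -35] -> largest is -35
  Remaining [-47] -> largest is -47
Collecting the picks in order gives the descending list.
Final answer: [48, 37, -35, -35, -47]


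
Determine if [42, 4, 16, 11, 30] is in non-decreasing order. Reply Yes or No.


Check consecutive pairs:
  42 <= 4? False
  4 <= 16? True
  16 <= 11? False
  11 <= 30? True
2 consecutive pair(s) are out of order, so the list is not sorted.
Final answer: No


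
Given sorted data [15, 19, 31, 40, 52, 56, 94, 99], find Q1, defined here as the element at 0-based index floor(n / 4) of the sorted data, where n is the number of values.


The list has n = 8 elements.
Q1 index = floor(8 / 4) = floor(2) = 2
Counting from index 0 in the sorted data, the element at index 2 is 31.
Final answer: 31


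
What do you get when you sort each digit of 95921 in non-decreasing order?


The number 95921 has digits: 9, 5, 9, 2, 1
Sorted: 1, 2, 5, 9, 9
Joining the sorted digits gives the result.
Final answer: 12599


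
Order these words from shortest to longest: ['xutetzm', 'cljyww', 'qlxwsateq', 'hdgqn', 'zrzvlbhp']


Compute lengths:
  'xutetzm' has length 7
  'cljyww' has length 6
  'qlxwsateq' has length 9
  'hdgqn' has length 5
  'zrzvlbhp' has length 8
Lengths in increasing order: 5 < 6 < 7 < 8 < 9
Listing the words in that order gives the answer.
Final answer: ['hdgqn', 'cljyww', 'xutetzm', 'zrzvlbhp', 'qlxwsateq']


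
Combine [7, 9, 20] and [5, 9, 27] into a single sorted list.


List A: [7, 9, 20]
List B: [5, 9, 27]
Repeatedly compare the front elements and take the smaller:
  7 vs 5 -> take 5
  7 vs 9 -> take 7
  9 vs 9 -> take 9
  20 vs 9 -> take 9
  20 vs 27 -> take 20
  A is exhausted; append the rest of B: [27]
Final answer: [5, 7, 9, 9, 20, 27]


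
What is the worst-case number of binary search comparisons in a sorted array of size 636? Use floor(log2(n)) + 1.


Binary search halves the search space each step.
Maximum comparisons = floor(log2(636)) + 1
log2(636) = 9.3129
floor(log2(636)) = 9, so 9 + 1 = 10
Final answer: 10


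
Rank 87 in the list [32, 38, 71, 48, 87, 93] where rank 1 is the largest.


Sort descending: [93, 87, 71, 48, 38, 32]
Find 87 in the sorted list.
87 is at position 2.
Final answer: 2


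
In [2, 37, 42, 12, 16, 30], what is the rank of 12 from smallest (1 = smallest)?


Sort ascending: [2, 12, 16, 30, 37, 42]
Find 12 in the sorted list.
12 is at position 2 (1-indexed).
Final answer: 2


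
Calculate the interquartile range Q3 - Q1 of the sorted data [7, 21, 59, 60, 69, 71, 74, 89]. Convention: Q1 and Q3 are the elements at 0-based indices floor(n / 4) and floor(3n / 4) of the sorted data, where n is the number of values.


The data has n = 8 elements.
Q1 index = floor(8 / 4) = floor(2) = 2; Q3 index = floor(3 * 8 / 4) = floor(6) = 6
Q1 = element at index 2 = 59
Q3 = element at index 6 = 74
IQR = 74 - 59 = 15
Final answer: 15


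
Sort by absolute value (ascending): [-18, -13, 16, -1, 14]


Compute absolute values:
  |-18| = 18
  |-13| = 13
  |16| = 16
  |-1| = 1
  |14| = 14
Absolute values in increasing order: 1 < 13 < 14 < 16 < 18
Listing the original numbers in that order gives the answer.
Final answer: [-1, -13, 14, 16, -18]


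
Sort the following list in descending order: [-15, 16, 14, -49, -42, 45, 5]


Original list: [-15, 16, 14, -49, -42, 45, 5]
Repeatedly take the largest remaining element:
  Remaining [-15, 16, 14, -49, -42, 45, 5] -> largest is 45
  Remaining [-15, 16, 14, -49, -42, 5] -> largest is 16
  Remaining [-15, 14, -49, -42, 5] -> largest is 14
  Remaining [-15, -49, -42, 5] -> largest is 5
  Remaining [-15, -49, -42] -> largest is -15
  Remaining [-49, -42] -> largest is -42
  Remaining [-49] -> largest is -49
Collecting the picks in order gives the descending list.
Final answer: [45, 16, 14, 5, -15, -42, -49]


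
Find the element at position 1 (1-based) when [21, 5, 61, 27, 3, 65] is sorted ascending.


Sort ascending: [3, 5, 21, 27, 61, 65]
The 1st element (1-indexed) is at index 0.
Value = 3
Final answer: 3


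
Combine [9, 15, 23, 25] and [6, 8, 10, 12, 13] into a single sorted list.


List A: [9, 15, 23, 25]
List B: [6, 8, 10, 12, 13]
Repeatedly compare the front elements and take the smaller:
  9 vs 6 -> take 6
  9 vs 8 -> take 8
  9 vs 10 -> take 9
  15 vs 10 -> take 10
  15 vs 12 -> take 12
  15 vs 13 -> take 13
  B is exhausted; append the rest of A: [15, 23, 25]
Final answer: [6, 8, 9, 10, 12, 13, 15, 23, 25]


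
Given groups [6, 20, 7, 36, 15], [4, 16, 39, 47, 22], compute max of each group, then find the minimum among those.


Find max of each group:
  Group 1: [6, 20, 7, 36, 15] -> max = 36
  Group 2: [4, 16, 39, 47, 22] -> max = 47
Maxes: [36, 47]
Minimum of maxes = 36
Final answer: 36


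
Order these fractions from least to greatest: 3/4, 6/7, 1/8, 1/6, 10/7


Convert to decimal for comparison:
  3/4 = 0.75
  6/7 = 0.8571
  1/8 = 0.125
  1/6 = 0.1667
  10/7 = 1.4286
Decimals in increasing order: 0.125 < 0.1667 < 0.75 < 0.8571 < 1.4286
Writing each back as its fraction gives the sorted order.
Final answer: 1/8, 1/6, 3/4, 6/7, 10/7


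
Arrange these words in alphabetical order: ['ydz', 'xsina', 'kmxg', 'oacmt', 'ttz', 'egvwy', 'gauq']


Compare strings character by character (the first differing letter decides):
  'egvwy' < 'gauq' since 'e' < 'g' at position 1
  'gauq' < 'kmxg' since 'g' < 'k' at position 1
  'kmxg' < 'oacmt' since 'k' < 'o' at position 1
  'oacmt' < 'ttz' since 'o' < 't' at position 1
  'ttz' < 'xsina' since 't' < 'x' at position 1
  'xsina' < 'ydz' since 'x' < 'y' at position 1
Chaining these comparisons gives the alphabetical order.
Final answer: ['egvwy', 'gauq', 'kmxg', 'oacmt', 'ttz', 'xsina', 'ydz']


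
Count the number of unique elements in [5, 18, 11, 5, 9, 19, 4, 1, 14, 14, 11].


List all unique values:
Distinct values: [1, 4, 5, 9, 11, 14, 18, 19]
Count = 8
Final answer: 8


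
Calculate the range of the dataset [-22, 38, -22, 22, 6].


Maximum value: 38
Minimum value: -22
Range = 38 - (-22) = 60
Final answer: 60


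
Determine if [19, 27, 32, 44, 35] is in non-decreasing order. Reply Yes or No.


Check consecutive pairs:
  19 <= 27? True
  27 <= 32? True
  32 <= 44? True
  44 <= 35? False
1 consecutive pair(s) are out of order, so the list is not sorted.
Final answer: No


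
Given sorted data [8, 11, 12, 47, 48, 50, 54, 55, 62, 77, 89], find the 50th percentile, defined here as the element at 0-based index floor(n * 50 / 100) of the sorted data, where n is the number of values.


The dataset has n = 11 elements.
Index = floor(11 * 50 / 100) = floor(550 / 100) = floor(5.5) = 5
Counting from index 0 in the sorted data, the element at index 5 is 50.
Final answer: 50


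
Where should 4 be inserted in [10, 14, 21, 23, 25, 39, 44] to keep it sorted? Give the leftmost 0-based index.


List is sorted: [10, 14, 21, 23, 25, 39, 44]
We need the leftmost position where 4 can be inserted, i.e. the first index whose element is >= 4 (or the end of the list if none is).
Binary search with low=0, high=7 (0-based indices):
  low=0, high=7, mid=3: a[3]=23 >= 4, so high = 3
  low=0, high=3, mid=1: a[1]=14 >= 4, so high = 1
  low=0, high=1, mid=0: a[0]=10 >= 4, so high = 0
Now low = high = 0, so the insertion index is 0.
Final answer: 0


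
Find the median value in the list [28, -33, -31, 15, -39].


First, sort the list: [-39, -33, -31, 15, 28]
The list has 5 elements (odd count).
The middle index is 2 (0-based), and the element there is -31.
Final answer: -31


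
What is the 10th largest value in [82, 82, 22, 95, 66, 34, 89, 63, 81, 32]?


Sort descending: [95, 89, 82, 82, 81, 66, 63, 34, 32, 22]
The 10th element (1-indexed) is at index 9.
Value = 22
Final answer: 22


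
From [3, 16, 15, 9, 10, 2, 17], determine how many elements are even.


Check each element:
  3 is odd
  16 is even
  15 is odd
  9 is odd
  10 is even
  2 is even
  17 is odd
Evens: [16, 10, 2]
Count of evens = 3
Final answer: 3


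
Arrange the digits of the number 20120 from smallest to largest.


The number 20120 has digits: 2, 0, 1, 2, 0
Sorted: 0, 0, 1, 2, 2
Joining the sorted digits gives the result.
Final answer: 00122


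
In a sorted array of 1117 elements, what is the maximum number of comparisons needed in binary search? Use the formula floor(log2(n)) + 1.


Binary search halves the search space each step.
Maximum comparisons = floor(log2(1117)) + 1
log2(1117) = 10.1254
floor(log2(1117)) = 10, so 10 + 1 = 11
Final answer: 11


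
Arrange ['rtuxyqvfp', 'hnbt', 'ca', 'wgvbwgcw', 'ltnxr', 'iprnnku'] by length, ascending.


Compute lengths:
  'rtuxyqvfp' has length 9
  'hnbt' has length 4
  'ca' has length 2
  'wgvbwgcw' has length 8
  'ltnxr' has length 5
  'iprnnku' has length 7
Lengths in increasing order: 2 < 4 < 5 < 7 < 8 < 9
Listing the words in that order gives the answer.
Final answer: ['ca', 'hnbt', 'ltnxr', 'iprnnku', 'wgvbwgcw', 'rtuxyqvfp']


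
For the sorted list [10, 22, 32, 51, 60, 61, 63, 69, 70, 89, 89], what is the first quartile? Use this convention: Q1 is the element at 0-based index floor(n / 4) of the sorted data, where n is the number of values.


The list has n = 11 elements.
Q1 index = floor(11 / 4) = floor(2.75) = 2
Counting from index 0 in the sorted data, the element at index 2 is 32.
Final answer: 32


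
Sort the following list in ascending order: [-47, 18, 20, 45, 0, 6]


Original list: [-47, 18, 20, 45, 0, 6]
Repeatedly take the smallest remaining element:
  Remaining [-47, 18, 20, 45, 0, 6] -> smallest is -47
  Remaining [18, 20, 45, 0, 6] -> smallest is 0
  Remaining [18, 20, 45, 6] -> smallest is 6
  Remaining [18, 20, 45] -> smallest is 18
  Remaining [20, 45] -> smallest is 20
  Remaining [45] -> smallest is 45
Collecting the picks in order gives the sorted list.
Final answer: [-47, 0, 6, 18, 20, 45]


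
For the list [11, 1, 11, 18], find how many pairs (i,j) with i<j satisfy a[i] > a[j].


For each element, count the later elements that are smaller than it:
  11 (index 0): smaller elements after it = [1] -> 1
  1 (index 1): smaller elements after it = [] -> 0
  11 (index 2): smaller elements after it = [] -> 0
Total inversions = 1 + 0 + 0 = 1
Final answer: 1


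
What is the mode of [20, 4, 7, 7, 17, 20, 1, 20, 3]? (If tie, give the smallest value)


Count the frequency of each value:
  1 appears 1 time(s)
  3 appears 1 time(s)
  4 appears 1 time(s)
  7 appears 2 time(s)
  17 appears 1 time(s)
  20 appears 3 time(s)
Maximum frequency is 3.
Only 20 reaches that frequency, so it is the mode.
Final answer: 20


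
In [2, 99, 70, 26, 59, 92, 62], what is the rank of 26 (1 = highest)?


Sort descending: [99, 92, 70, 62, 59, 26, 2]
Find 26 in the sorted list.
26 is at position 6.
Final answer: 6


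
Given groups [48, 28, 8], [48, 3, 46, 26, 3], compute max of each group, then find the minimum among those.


Find max of each group:
  Group 1: [48, 28, 8] -> max = 48
  Group 2: [48, 3, 46, 26, 3] -> max = 48
Maxes: [48, 48]
Minimum of maxes = 48
Final answer: 48


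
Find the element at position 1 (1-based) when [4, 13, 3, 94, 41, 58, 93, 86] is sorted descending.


Sort descending: [94, 93, 86, 58, 41, 13, 4, 3]
The 1st element (1-indexed) is at index 0.
Value = 94
Final answer: 94


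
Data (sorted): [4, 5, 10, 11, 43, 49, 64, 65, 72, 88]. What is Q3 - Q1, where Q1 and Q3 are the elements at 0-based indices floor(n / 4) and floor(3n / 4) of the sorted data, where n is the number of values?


The data has n = 10 elements.
Q1 index = floor(10 / 4) = floor(2.5) = 2; Q3 index = floor(3 * 10 / 4) = floor(7.5) = 7
Q1 = element at index 2 = 10
Q3 = element at index 7 = 65
IQR = 65 - 10 = 55
Final answer: 55
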